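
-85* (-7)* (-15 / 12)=-2975/4 = -743.75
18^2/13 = 324/13 = 24.92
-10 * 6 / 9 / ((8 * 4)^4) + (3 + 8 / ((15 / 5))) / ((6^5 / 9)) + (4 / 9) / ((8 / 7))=8396665/21233664 = 0.40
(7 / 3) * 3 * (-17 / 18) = -119/18 = -6.61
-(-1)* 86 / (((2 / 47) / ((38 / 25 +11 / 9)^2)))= 769372469/50625 = 15197.48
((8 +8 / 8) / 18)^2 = 1/4 = 0.25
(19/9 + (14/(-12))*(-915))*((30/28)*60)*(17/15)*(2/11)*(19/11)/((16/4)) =31093595/5082 = 6118.38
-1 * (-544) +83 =627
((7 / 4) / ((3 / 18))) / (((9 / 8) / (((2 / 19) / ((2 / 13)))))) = 364/57 = 6.39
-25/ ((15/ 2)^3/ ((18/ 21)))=-16/315 = -0.05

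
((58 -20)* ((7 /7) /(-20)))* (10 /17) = -19/17 = -1.12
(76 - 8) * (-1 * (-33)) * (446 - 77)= 828036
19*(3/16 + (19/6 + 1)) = 3971/48 = 82.73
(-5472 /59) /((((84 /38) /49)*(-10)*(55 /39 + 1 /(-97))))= 28678923/195290 = 146.85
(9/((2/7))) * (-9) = -283.50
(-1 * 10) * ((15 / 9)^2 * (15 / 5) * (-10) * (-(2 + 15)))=-42500/3 = -14166.67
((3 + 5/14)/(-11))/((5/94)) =-2209/385 = -5.74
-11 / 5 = -2.20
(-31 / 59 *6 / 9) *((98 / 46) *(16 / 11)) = -48608/44781 = -1.09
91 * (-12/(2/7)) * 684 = -2614248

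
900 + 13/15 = 900.87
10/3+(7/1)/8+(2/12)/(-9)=905/216 = 4.19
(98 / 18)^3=117649/729 = 161.38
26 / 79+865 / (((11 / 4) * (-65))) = -50950/11297 = -4.51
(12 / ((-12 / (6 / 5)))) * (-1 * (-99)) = -594/5 = -118.80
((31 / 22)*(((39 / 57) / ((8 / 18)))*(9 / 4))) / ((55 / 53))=1730079/367840 = 4.70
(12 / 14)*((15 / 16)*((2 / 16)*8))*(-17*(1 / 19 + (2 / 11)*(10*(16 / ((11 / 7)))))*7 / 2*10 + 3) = -571236705/64372 = -8873.99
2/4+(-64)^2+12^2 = 8481/2 = 4240.50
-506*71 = -35926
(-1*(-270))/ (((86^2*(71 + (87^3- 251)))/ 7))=105/270497606 = 0.00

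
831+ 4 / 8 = 1663/2 = 831.50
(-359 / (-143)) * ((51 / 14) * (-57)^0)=18309/2002 = 9.15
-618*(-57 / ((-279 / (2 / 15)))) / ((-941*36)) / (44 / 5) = 1957/34655148 = 0.00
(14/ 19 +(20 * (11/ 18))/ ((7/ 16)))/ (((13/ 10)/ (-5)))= -1716100/15561 = -110.28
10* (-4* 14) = -560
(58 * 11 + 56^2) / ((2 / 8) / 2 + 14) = 267.19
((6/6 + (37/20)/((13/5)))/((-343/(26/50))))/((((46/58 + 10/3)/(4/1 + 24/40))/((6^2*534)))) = -855895734/15392125 = -55.61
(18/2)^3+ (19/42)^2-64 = 1173421/1764 = 665.20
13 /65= 1/5 = 0.20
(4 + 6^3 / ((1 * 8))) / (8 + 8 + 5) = 31/21 = 1.48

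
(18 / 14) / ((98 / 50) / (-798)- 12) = -25650/239449 = -0.11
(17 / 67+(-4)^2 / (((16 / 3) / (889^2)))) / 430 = 79427269/14405 = 5513.87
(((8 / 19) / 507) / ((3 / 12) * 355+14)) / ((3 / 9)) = 32/1319721 = 0.00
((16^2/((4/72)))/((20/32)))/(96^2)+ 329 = 1649/5 = 329.80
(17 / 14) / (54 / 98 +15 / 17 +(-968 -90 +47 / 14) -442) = -2023/2491019 = 0.00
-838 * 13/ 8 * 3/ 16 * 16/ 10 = -408.52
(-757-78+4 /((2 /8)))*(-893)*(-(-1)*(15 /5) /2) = 2194101/2 = 1097050.50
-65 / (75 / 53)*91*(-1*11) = 45979.27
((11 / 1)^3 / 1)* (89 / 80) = 118459/80 = 1480.74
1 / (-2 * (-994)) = 1/1988 = 0.00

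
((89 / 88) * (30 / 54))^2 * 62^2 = 190302025/156816 = 1213.54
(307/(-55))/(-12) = 307/660 = 0.47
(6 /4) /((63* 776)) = 1/32592 = 0.00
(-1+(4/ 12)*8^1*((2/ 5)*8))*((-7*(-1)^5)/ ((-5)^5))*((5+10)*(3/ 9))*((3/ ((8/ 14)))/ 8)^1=-5537/100000 = -0.06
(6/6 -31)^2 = 900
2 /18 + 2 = 19/9 = 2.11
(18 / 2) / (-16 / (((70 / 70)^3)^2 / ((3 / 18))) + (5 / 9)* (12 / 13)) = -117/28 = -4.18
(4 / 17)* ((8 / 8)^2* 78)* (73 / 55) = 22776/935 = 24.36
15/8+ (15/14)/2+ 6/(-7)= 87/56 = 1.55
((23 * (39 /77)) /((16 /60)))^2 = 181037025/94864 = 1908.38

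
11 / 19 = 0.58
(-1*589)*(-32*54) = 1017792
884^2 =781456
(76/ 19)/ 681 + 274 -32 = 164806/681 = 242.01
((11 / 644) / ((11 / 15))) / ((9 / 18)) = 15/322 = 0.05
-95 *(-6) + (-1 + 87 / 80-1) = 45527/80 = 569.09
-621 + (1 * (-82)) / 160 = -49721/80 = -621.51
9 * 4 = 36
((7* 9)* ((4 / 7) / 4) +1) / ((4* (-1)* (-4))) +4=37/8 = 4.62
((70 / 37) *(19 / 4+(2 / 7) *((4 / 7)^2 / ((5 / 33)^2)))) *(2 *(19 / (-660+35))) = -5744023/5665625 = -1.01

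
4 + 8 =12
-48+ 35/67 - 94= -9479/67 = -141.48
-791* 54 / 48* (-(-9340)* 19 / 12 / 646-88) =15759093/272 = 57937.84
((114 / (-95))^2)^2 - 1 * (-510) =320046/625 = 512.07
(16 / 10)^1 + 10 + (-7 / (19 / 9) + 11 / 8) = 7341/760 = 9.66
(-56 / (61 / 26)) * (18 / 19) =-26208/1159 = -22.61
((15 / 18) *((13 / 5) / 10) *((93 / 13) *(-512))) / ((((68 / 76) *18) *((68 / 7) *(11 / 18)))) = -131936/15895 = -8.30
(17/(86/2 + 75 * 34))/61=17/158173 = 0.00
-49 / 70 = -7/10 = -0.70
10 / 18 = 5/9 = 0.56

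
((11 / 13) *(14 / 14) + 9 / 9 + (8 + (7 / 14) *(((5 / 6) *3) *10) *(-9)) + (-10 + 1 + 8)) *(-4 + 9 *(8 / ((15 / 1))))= -82.92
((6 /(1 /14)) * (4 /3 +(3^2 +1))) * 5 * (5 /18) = 11900/9 = 1322.22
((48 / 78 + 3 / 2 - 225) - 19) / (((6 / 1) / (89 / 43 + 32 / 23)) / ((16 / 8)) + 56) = -377671/88790 = -4.25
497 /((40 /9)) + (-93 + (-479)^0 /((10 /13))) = 161/8 = 20.12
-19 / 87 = -0.22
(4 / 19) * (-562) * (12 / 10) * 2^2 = -567.92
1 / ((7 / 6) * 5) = 0.17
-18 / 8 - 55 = -229/4 = -57.25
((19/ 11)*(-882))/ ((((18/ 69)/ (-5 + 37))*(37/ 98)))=-201453504/407 = -494971.75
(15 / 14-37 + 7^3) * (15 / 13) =64485/182 = 354.31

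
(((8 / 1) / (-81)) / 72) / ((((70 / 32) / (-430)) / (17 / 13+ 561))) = 10058560/66339 = 151.62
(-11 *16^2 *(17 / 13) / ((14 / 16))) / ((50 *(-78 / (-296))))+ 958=56658326/88725 = 638.58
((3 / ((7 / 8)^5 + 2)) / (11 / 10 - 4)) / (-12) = 81920/2387947 = 0.03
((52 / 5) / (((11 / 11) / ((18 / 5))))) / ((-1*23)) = -936/575 = -1.63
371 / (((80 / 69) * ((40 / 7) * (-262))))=-179193/838400 = -0.21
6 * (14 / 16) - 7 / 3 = 35/12 = 2.92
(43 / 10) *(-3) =-129/10 = -12.90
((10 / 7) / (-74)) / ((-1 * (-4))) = -5/1036 = 0.00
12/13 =0.92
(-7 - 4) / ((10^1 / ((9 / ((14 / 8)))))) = -198/35 = -5.66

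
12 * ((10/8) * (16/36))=20/3 = 6.67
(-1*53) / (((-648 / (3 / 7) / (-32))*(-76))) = 53/3591 = 0.01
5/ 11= 0.45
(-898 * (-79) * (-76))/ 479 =-5391592/479 = -11255.93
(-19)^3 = -6859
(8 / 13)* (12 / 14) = 0.53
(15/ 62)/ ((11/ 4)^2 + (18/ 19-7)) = 760/4743 = 0.16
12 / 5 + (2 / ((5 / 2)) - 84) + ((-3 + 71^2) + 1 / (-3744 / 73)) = 4957.18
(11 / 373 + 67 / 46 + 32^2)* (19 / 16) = 334310491/274528 = 1217.76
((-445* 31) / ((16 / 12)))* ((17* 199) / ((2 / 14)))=-980038185/4 = -245009546.25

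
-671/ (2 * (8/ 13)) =-8723/16 = -545.19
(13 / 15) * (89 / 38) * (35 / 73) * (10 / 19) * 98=3968510/79059 = 50.20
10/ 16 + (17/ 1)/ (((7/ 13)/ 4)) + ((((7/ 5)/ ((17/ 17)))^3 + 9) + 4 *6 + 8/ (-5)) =1127383/7000 = 161.05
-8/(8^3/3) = -3/64 = -0.05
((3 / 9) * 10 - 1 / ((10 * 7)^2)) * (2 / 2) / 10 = 48997/147000 = 0.33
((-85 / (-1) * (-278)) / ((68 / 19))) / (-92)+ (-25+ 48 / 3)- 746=-125715/184 = -683.23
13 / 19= 0.68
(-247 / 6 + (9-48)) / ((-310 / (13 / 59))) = 6253/109740 = 0.06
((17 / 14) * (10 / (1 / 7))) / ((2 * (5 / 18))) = 153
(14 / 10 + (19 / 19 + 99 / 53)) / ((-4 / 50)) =-5655/106 = -53.35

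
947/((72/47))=44509/72 = 618.18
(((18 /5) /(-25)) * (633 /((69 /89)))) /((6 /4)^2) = -150232/2875 = -52.25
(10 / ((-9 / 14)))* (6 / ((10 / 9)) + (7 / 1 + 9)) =-332.89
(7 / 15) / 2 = 0.23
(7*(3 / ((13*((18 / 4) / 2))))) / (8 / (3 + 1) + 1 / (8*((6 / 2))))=32/91 = 0.35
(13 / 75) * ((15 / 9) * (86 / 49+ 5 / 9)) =13247/19845 = 0.67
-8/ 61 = -0.13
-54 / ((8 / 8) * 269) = -54/269 = -0.20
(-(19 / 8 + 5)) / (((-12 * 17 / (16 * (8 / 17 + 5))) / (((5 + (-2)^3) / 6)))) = -1829/1156 = -1.58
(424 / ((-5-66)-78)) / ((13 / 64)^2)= -1736704/25181 = -68.97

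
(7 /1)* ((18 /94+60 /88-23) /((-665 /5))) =22879/19646 = 1.16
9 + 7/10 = 97/10 = 9.70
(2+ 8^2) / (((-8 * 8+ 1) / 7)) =-22/3 = -7.33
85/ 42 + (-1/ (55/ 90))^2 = 23893/5082 = 4.70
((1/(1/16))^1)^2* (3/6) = 128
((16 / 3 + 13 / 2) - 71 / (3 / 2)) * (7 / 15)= -497/30 = -16.57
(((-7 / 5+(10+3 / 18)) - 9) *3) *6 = -21/5 = -4.20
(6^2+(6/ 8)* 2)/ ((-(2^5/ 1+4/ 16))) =-50/43 = -1.16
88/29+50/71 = 7698/2059 = 3.74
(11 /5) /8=11/40 = 0.28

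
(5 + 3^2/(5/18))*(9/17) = 99/5 = 19.80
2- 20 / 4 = -3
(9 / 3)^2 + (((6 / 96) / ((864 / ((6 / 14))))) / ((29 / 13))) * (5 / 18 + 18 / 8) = 43296937/4810752 = 9.00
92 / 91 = 1.01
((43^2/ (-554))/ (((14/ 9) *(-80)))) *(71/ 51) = 393837/10548160 = 0.04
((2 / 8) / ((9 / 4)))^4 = 1/6561 = 0.00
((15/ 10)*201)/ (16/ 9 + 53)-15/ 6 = 1481/493 = 3.00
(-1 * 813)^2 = 660969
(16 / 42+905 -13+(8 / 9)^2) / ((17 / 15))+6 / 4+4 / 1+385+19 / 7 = 7591075/6426 = 1181.31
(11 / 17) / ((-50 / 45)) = -99/170 = -0.58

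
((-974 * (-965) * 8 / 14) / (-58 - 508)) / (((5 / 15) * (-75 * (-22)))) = -187982/108955 = -1.73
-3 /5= -0.60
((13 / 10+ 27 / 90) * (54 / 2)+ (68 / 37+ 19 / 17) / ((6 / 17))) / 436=57247/483960 = 0.12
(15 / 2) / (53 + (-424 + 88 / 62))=-155/7638 = -0.02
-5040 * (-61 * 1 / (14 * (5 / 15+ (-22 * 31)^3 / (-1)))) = 13176/190328741 = 0.00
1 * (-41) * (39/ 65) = -123/5 = -24.60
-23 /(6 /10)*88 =-10120/3 = -3373.33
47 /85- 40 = -39.45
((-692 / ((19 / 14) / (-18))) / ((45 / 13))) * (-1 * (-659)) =165994192/95 = 1747307.28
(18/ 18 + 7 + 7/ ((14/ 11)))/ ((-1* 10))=-27/20 = -1.35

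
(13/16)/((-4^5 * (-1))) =13/16384 = 0.00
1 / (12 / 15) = 1.25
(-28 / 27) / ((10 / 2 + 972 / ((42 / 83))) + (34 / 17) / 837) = -6076/11283611 = 0.00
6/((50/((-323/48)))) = -323/400 = -0.81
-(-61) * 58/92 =1769/46 = 38.46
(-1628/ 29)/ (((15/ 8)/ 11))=-143264/435 = -329.34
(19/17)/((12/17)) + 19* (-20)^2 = 91219/12 = 7601.58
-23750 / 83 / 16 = -11875/664 = -17.88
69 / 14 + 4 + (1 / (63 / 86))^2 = 85667/7938 = 10.79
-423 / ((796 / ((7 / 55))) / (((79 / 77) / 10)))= -33417/4815800 = -0.01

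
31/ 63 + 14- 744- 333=-66938/63 = -1062.51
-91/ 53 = -1.72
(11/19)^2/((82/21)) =2541/29602 = 0.09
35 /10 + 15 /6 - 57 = -51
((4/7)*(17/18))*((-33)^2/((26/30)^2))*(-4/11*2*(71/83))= -47797200/98189 = -486.79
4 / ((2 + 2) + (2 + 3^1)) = 4/9 = 0.44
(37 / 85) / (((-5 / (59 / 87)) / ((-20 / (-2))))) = -4366/7395 = -0.59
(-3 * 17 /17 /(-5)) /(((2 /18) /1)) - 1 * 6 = -3/5 = -0.60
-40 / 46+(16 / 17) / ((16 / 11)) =-87/391 = -0.22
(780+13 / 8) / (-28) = -6253/224 = -27.92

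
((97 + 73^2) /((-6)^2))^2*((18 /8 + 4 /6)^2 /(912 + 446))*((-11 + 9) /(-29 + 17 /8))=257612915/24325272 = 10.59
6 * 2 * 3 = 36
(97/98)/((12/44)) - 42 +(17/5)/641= -38.37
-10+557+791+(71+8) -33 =1384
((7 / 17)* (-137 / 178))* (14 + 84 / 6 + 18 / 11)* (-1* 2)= 312634/16643 = 18.78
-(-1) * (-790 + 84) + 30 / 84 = -9879/14 = -705.64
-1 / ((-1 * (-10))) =-1/10 = -0.10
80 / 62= 40/31 = 1.29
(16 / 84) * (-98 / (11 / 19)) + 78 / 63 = -31.00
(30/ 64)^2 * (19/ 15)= 285/1024 = 0.28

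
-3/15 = -1/5 = -0.20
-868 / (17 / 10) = -510.59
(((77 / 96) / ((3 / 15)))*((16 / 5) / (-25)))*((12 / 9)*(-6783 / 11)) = 31654/75 = 422.05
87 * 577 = 50199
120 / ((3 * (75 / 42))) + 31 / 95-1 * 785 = -72416/95 = -762.27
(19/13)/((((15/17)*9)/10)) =1.84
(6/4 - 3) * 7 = -21/2 = -10.50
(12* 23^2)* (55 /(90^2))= 5819/135 = 43.10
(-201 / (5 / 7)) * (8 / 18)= -1876/15 = -125.07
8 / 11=0.73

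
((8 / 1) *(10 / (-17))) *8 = -640/17 = -37.65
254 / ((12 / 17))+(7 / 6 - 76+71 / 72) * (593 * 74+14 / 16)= -622131569/192 = -3240268.59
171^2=29241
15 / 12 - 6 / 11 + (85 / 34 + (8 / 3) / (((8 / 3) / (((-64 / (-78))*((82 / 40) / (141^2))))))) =546642527/170578980 = 3.20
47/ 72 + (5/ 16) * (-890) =-9989/36 = -277.47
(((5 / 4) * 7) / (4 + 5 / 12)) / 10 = 0.20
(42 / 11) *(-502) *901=-18996684/11 = -1726971.27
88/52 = 22/13 = 1.69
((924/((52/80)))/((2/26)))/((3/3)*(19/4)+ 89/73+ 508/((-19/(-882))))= 4882240/6231689 = 0.78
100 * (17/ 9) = 1700/9 = 188.89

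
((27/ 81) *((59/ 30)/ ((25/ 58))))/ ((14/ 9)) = 0.98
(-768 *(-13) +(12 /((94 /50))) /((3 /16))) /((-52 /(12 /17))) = -1412544/10387 = -135.99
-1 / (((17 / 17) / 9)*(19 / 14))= -6.63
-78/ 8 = -39/4 = -9.75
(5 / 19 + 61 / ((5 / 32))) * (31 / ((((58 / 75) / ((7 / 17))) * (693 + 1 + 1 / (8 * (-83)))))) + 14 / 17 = 93895186/9282697 = 10.12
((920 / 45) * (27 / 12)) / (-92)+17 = 16.50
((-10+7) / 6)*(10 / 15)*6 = -2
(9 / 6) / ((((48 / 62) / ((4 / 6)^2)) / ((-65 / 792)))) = -2015/28512 = -0.07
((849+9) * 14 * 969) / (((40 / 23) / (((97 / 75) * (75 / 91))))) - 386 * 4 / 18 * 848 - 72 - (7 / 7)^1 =7061256.14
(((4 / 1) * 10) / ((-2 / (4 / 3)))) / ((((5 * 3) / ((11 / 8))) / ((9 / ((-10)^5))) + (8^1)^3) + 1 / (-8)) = 1408/6372973 = 0.00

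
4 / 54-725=-19573/27 = -724.93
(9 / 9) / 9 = 1/9 = 0.11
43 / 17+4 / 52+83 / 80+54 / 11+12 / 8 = 1955093/194480 = 10.05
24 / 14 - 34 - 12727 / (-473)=-1619/301 = -5.38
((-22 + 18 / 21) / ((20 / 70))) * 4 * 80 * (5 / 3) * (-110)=13024000/3 = 4341333.33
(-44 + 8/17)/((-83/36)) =26640/1411 = 18.88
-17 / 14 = -1.21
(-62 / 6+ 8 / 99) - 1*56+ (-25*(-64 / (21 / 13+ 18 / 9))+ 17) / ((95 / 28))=30586493/442035 = 69.19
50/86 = 25/43 = 0.58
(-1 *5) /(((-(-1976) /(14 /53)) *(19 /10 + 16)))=-175/4686578 = 0.00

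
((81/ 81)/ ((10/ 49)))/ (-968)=-49/9680 = -0.01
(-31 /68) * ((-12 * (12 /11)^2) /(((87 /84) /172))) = 64495872/59653 = 1081.18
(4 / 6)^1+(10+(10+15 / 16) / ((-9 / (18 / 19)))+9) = 8443/456 = 18.52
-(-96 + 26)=70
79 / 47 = 1.68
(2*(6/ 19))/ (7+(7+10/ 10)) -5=-471/95 = -4.96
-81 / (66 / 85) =-2295/22 = -104.32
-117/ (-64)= 1.83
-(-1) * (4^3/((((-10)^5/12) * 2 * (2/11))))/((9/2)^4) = -352/6834375 = 0.00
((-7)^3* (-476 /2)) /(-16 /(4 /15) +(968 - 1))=81634/907 = 90.00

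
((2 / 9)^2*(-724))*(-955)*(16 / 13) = 44250880/1053 = 42023.63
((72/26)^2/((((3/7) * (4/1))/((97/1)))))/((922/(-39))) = -109998/5993 = -18.35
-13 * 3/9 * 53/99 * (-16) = 11024/297 = 37.12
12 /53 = 0.23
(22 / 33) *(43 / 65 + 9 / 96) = 1571/3120 = 0.50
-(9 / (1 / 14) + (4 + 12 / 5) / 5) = -127.28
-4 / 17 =-0.24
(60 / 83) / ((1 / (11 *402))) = 265320/83 = 3196.63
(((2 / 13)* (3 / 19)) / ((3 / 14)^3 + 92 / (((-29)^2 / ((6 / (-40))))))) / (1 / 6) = -138462240/6240949 = -22.19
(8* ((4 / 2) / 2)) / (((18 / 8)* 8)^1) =4/9 = 0.44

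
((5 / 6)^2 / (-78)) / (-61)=25/171288 = 0.00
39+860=899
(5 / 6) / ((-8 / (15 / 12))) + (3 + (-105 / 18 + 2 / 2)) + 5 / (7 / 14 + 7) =-83/64 = -1.30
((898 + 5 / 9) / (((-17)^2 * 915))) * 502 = 4059674/2379915 = 1.71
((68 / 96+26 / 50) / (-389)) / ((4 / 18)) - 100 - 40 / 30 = -47309033/466800 = -101.35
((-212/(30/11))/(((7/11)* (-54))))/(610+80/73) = 468149/126469350 = 0.00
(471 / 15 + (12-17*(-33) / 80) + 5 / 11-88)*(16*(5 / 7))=-32677/77 = -424.38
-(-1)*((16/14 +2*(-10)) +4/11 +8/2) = -1116/77 = -14.49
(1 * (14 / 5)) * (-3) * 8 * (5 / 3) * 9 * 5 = -5040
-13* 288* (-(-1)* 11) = -41184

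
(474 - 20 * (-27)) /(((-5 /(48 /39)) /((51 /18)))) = -3536/5 = -707.20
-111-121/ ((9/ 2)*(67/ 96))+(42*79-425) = 551438/201 = 2743.47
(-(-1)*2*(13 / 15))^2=676/225 = 3.00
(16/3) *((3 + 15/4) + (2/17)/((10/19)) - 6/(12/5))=2028/85 = 23.86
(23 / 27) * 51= 391/9 = 43.44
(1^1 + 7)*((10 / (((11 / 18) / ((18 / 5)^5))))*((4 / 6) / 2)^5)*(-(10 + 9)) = -42550272/6875 = -6189.13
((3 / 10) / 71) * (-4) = -0.02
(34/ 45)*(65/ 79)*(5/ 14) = 1105/4977 = 0.22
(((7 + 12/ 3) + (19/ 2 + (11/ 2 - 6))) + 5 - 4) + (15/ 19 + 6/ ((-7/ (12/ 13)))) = 36306/1729 = 21.00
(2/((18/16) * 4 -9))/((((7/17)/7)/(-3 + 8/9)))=15.95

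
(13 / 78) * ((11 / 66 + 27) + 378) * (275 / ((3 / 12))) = 668525/9 = 74280.56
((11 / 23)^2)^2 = 14641/279841 = 0.05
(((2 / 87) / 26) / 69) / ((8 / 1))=1/624312 = 0.00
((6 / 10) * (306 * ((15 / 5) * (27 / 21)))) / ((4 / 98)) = 86751/5 = 17350.20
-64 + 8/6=-188/3 = -62.67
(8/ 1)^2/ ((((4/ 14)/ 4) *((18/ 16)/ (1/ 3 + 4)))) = 93184/27 = 3451.26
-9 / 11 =-0.82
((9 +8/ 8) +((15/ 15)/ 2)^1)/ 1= 21/2 = 10.50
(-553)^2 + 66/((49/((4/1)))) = 14984905/49 = 305814.39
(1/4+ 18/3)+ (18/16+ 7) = 115/8 = 14.38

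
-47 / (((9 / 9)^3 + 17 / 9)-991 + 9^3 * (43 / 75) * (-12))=10575/1350817 = 0.01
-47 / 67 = -0.70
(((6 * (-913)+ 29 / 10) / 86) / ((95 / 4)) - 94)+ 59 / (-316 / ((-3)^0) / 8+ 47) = -5442073/61275 = -88.81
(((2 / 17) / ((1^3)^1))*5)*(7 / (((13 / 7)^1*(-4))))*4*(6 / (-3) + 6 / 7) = 560/221 = 2.53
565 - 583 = -18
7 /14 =1/2 = 0.50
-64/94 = -32/47 = -0.68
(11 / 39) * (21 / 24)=77/312 = 0.25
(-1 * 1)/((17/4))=-4/17 = -0.24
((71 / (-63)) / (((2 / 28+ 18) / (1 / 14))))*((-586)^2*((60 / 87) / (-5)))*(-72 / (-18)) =390097856/462231 = 843.95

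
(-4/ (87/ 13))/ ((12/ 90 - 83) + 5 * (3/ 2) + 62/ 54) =4680/581131 = 0.01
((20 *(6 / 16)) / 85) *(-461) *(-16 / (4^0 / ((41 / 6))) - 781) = 1231331/34 = 36215.62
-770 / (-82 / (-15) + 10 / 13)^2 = -14639625/739328 = -19.80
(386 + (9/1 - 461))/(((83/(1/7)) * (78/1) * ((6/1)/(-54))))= 99/7553 = 0.01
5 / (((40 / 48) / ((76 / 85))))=456/85 = 5.36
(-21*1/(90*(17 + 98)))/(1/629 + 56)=-4403/121526250 = 0.00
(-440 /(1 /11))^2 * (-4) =-93702400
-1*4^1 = -4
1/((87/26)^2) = 676/7569 = 0.09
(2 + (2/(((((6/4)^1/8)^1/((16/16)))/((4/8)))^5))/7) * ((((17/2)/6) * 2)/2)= 57.41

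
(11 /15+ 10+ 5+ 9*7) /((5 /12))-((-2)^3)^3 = 17524/25 = 700.96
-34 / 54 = -0.63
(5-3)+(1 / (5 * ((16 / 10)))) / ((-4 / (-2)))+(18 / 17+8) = 3025/272 = 11.12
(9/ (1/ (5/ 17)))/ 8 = 0.33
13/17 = 0.76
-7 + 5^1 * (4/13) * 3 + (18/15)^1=-77/65 = -1.18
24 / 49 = 0.49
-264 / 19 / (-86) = 0.16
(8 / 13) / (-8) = -1/13 = -0.08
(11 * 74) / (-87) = -814/87 = -9.36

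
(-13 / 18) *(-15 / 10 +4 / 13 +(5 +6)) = -85/12 = -7.08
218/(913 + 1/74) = 16132/67563 = 0.24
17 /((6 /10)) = 85/3 = 28.33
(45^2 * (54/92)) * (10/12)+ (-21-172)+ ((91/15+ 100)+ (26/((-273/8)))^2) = 183413089/202860 = 904.14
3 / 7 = 0.43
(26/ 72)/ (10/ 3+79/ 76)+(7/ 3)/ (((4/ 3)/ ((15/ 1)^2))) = 4711813/11964 = 393.83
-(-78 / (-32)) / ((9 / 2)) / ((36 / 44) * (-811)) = 143/175176 = 0.00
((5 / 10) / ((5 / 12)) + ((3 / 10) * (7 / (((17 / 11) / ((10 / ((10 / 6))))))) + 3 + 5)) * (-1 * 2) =-590/17 = -34.71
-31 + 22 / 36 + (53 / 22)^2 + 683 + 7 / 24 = 5738651/8712 = 658.71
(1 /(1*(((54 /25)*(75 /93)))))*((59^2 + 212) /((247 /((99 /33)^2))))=38161/494 = 77.25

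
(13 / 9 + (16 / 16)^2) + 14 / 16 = 3.32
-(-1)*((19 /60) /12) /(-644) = -19/463680 = 0.00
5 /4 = 1.25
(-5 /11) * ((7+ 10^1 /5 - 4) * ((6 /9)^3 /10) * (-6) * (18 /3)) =80/33 = 2.42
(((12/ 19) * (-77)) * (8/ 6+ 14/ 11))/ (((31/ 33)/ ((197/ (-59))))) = 15654408/34751 = 450.47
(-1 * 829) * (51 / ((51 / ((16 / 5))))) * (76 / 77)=-1008064/385 = -2618.35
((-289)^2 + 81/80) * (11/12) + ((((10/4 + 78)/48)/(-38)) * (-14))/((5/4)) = 279299413/3648 = 76562.34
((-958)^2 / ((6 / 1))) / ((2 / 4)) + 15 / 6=1835543/6 = 305923.83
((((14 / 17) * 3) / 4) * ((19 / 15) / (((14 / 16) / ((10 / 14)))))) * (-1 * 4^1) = -304/119 = -2.55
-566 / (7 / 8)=-4528/7 = -646.86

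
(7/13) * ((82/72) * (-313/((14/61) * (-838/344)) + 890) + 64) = 15092060/16341 = 923.57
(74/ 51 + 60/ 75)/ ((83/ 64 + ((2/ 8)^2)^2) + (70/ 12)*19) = 146944/7320115 = 0.02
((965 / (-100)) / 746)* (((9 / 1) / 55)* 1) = -1737/820600 = 0.00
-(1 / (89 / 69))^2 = -4761/7921 = -0.60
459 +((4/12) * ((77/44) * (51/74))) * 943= 248081/296 = 838.11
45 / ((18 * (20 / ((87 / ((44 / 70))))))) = 3045/176 = 17.30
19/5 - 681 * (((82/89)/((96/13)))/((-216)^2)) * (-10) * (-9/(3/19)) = 152916731/55365120 = 2.76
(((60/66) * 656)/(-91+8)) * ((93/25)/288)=-1271/13695 = -0.09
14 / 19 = 0.74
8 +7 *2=22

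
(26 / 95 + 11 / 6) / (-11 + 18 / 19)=-1201/5730 = -0.21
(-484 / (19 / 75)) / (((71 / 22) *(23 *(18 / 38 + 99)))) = -26620/102879 = -0.26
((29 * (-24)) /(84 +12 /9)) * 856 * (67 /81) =-207901/36 = -5775.03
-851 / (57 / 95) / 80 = -851/48 = -17.73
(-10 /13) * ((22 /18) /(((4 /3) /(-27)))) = 495/26 = 19.04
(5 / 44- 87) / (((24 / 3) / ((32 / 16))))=-3823/176 = -21.72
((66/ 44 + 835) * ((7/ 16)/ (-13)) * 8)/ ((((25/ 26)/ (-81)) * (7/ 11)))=1490643/50 = 29812.86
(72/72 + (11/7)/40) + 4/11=4321/3080 = 1.40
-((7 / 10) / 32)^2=-49/102400 = 0.00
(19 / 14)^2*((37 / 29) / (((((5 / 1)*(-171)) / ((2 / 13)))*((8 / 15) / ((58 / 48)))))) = -703/733824 = 0.00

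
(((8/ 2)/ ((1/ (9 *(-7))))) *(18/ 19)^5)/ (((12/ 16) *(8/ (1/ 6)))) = -5.34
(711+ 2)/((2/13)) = 9269/2 = 4634.50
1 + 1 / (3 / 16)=19/3 = 6.33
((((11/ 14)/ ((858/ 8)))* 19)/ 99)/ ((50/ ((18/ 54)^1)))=19/2027025 = 0.00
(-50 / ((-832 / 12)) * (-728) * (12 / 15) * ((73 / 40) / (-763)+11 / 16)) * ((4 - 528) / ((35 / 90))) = 295827606/763 = 387716.39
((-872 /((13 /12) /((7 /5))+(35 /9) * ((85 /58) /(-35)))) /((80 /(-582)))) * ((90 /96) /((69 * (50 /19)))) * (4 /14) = 8278659/540500 = 15.32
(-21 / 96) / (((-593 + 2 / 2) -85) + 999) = -1/1472 = 0.00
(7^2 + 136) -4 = 181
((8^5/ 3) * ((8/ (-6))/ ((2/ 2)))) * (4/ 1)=-524288/9 = -58254.22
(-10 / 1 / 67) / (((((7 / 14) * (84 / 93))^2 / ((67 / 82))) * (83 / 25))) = -120125/666988 = -0.18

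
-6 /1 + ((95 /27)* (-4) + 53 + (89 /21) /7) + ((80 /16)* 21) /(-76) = 3232597/100548 = 32.15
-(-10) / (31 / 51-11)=-51/53 = -0.96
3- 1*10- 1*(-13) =6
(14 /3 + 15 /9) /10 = 19/30 = 0.63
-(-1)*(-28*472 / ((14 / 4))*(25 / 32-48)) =178298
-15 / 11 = -1.36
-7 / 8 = -0.88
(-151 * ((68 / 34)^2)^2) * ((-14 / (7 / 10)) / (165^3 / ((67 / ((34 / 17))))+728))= 1618720/4516513 = 0.36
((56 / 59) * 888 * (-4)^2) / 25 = 795648/1475 = 539.42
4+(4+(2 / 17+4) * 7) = 626/17 = 36.82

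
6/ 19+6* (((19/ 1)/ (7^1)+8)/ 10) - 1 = 5.74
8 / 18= 4/9 = 0.44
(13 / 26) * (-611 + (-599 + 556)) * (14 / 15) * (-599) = 914074/5 = 182814.80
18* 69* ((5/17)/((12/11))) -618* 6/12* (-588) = 6188913/34 = 182026.85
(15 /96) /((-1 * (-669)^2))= -5/14321952 = 0.00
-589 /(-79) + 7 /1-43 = -2255/79 = -28.54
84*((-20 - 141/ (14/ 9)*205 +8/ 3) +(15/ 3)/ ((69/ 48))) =-35926778/23 = -1562033.83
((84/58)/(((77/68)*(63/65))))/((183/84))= 35360/58377 = 0.61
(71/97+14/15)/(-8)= -2423/11640 = -0.21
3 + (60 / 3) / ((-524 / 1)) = 388/131 = 2.96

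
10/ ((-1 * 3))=-10/3 = -3.33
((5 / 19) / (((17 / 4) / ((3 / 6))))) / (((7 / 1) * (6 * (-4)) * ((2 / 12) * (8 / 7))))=-5/5168 = 0.00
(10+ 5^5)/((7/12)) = 37620/7 = 5374.29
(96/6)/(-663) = -16/663 = -0.02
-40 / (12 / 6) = -20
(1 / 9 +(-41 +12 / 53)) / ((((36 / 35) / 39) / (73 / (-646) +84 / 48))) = -518479325/205428 = -2523.90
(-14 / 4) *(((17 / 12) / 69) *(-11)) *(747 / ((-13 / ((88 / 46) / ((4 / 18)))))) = -10756053/27508 = -391.02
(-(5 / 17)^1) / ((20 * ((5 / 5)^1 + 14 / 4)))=-1/306 = 0.00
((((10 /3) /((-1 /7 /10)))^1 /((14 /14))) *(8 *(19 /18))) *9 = -53200/3 = -17733.33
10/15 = 2/3 = 0.67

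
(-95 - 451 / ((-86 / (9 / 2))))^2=5098.13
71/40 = 1.78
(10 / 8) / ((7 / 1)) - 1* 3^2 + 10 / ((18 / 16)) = 17/252 = 0.07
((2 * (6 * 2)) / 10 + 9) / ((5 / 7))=399/25 = 15.96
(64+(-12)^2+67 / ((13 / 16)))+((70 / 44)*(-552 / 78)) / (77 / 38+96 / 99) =14002892/48841 = 286.70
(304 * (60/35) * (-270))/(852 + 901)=-984960/12271 = -80.27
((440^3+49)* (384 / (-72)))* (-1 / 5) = 454314928/5 = 90862985.60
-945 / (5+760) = -21/17 = -1.24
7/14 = 1/2 = 0.50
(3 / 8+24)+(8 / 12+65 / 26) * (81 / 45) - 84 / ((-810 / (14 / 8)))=32677/1080 = 30.26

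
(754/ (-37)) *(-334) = 251836/37 = 6806.38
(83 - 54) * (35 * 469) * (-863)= -410818205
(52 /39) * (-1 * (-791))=3164/3 = 1054.67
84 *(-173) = -14532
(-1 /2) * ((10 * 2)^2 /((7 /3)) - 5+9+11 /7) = -177/2 = -88.50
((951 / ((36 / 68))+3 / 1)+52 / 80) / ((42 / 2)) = 107999/1260 = 85.71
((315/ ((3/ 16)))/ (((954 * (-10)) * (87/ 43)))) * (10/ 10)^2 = -1204/13833 = -0.09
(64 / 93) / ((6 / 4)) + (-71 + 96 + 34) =16589/279 = 59.46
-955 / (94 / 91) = -86905/94 = -924.52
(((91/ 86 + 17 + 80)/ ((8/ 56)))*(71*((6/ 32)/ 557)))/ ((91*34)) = 1796229/338762944 = 0.01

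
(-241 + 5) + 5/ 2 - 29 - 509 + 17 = -1509/2 = -754.50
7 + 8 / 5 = 43/5 = 8.60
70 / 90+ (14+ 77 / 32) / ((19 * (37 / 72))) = 62209/25308 = 2.46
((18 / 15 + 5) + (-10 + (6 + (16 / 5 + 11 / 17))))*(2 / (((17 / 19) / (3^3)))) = 527364/1445 = 364.96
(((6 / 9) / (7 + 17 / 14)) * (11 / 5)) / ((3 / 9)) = 308/575 = 0.54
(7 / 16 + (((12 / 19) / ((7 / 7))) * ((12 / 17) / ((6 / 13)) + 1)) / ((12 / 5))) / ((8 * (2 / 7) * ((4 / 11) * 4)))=0.33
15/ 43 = 0.35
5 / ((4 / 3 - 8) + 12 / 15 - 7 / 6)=-150/211 = -0.71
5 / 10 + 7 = 15/2 = 7.50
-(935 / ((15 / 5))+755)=-3200/3 = -1066.67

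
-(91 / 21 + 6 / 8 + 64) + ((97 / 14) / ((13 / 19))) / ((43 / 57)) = -2613571/46956 = -55.66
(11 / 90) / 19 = 11/1710 = 0.01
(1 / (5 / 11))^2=121/25 = 4.84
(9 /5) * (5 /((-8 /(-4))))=4.50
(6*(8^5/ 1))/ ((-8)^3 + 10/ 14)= -458752/1193 = -384.54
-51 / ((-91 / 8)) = 408/91 = 4.48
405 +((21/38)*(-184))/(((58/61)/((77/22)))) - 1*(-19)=27383/551 = 49.70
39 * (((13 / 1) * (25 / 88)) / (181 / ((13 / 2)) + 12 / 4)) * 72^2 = 106774200/4411 = 24206.35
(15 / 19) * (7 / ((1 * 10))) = 21/38 = 0.55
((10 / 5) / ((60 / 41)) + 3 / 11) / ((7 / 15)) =541/154 = 3.51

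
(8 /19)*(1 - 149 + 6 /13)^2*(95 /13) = 147148960/2197 = 66977.22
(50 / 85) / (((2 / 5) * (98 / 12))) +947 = 789001/833 = 947.18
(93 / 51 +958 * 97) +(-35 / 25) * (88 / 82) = 323848229/3485 = 92926.32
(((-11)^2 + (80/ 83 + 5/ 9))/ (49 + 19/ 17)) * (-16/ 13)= -6223496/2068443 = -3.01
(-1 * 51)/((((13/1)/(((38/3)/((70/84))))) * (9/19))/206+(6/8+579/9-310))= 45511992/218559919 = 0.21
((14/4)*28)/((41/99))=236.63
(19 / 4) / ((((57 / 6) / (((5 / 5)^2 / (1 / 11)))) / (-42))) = -231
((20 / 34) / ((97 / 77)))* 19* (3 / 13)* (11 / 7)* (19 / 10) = 131043/21437 = 6.11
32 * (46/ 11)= 1472/11 = 133.82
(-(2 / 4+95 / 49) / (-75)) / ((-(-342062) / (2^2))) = 239/628538925 = 0.00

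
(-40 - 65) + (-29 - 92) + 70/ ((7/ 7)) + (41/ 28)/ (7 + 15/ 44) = -352265/2261 = -155.80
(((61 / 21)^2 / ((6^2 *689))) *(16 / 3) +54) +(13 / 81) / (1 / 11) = 457510195/8203923 = 55.77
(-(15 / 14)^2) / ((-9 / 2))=25/98 = 0.26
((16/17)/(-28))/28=-1/833 = 0.00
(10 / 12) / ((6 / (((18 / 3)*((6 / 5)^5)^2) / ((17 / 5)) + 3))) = 154135477/79687500 = 1.93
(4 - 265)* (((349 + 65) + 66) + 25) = -131805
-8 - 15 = -23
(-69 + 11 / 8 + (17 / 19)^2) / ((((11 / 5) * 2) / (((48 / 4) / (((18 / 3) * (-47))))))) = 964945/1493096 = 0.65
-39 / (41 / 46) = -1794/41 = -43.76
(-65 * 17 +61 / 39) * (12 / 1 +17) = -1247986/39 = -31999.64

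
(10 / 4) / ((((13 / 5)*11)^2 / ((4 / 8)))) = 125/81796 = 0.00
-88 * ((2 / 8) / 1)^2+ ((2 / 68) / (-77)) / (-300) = -4319699/785400 = -5.50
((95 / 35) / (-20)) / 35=-19/4900 = 0.00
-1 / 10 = -0.10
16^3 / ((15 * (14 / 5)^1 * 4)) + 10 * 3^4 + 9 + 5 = 17816/21 = 848.38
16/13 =1.23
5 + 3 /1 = 8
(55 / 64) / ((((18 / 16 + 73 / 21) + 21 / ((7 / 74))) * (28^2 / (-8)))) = -165/4263728 = 0.00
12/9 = 4/3 = 1.33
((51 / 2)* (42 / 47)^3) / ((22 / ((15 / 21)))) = 674730/1142053 = 0.59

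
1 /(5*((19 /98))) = 98/95 = 1.03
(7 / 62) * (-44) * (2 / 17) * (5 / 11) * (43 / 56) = -215/1054 = -0.20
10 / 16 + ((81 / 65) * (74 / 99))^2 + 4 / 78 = 18942919/12269400 = 1.54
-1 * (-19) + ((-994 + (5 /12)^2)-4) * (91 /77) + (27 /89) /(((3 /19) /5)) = -1150.64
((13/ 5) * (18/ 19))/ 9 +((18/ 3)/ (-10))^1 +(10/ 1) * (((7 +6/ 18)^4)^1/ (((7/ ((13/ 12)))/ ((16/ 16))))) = 723212669/161595 = 4475.46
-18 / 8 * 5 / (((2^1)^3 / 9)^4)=-295245/16384 = -18.02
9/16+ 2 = 41/16 = 2.56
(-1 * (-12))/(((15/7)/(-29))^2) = 164836/75 = 2197.81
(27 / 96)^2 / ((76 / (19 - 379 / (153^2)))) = 55549/2811392 = 0.02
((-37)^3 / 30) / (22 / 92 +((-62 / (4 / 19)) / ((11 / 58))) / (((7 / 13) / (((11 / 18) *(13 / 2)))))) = 48930798/331962305 = 0.15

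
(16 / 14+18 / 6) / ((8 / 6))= 87/28 = 3.11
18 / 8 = 9/4 = 2.25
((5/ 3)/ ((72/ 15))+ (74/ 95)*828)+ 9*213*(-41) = -533189521/6840 = -77951.68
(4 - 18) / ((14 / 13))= -13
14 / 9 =1.56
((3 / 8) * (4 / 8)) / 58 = 3/928 = 0.00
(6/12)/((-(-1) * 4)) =0.12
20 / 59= 0.34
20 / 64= 0.31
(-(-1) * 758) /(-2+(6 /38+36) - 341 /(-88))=19.93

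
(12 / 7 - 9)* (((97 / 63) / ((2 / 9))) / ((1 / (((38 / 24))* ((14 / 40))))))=-31331/1120 = -27.97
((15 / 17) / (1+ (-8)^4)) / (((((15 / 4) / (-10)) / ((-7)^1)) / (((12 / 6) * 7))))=3920/69649 = 0.06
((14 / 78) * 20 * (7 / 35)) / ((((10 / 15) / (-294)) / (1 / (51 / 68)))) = -5488/13 = -422.15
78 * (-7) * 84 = -45864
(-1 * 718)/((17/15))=-10770/17 = -633.53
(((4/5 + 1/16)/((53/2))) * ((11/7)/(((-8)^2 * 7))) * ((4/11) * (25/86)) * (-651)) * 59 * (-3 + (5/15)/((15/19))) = 1219943/1020992 = 1.19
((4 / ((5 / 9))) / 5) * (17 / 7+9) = 576/35 = 16.46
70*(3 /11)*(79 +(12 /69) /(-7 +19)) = 381640/253 = 1508.46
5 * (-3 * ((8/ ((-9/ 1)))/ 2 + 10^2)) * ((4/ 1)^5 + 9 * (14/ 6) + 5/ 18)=-42145600/27 = -1560948.15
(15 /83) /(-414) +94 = 1076671/11454 = 94.00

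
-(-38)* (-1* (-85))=3230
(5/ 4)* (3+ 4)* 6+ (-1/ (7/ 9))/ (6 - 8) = 372/7 = 53.14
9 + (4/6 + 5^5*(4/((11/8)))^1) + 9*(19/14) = 4210109/462 = 9112.79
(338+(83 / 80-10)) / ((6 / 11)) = 603.24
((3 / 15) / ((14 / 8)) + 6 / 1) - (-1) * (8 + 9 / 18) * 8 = 2594/35 = 74.11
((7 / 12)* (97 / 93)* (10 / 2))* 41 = 139195/1116 = 124.73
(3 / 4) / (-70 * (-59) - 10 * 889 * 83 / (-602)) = 43/307060 = 0.00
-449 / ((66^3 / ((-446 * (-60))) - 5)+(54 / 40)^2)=-40050800/674887 = -59.34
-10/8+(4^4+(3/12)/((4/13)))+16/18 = 36929/144 = 256.45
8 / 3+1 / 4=35/12 = 2.92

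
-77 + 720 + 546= 1189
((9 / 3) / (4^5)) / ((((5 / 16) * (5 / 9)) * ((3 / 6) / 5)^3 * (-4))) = -135/32 = -4.22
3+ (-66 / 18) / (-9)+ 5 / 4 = 503/108 = 4.66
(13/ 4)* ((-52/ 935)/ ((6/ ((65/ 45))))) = -0.04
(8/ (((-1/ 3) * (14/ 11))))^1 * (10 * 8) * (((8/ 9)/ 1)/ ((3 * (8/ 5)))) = -17600/63 = -279.37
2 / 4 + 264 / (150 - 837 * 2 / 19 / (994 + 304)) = 2786527/1232542 = 2.26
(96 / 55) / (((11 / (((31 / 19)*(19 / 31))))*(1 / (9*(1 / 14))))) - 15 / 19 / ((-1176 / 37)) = 571573/4506040 = 0.13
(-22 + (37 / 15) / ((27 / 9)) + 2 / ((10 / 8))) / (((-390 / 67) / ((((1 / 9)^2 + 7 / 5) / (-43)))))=-1298594/11755125 = -0.11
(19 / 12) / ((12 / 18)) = 19/8 = 2.38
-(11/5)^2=-121/25 = -4.84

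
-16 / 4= -4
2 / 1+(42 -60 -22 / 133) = -2150/133 = -16.17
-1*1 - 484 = -485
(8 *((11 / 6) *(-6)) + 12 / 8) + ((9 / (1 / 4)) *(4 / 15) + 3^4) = 41/10 = 4.10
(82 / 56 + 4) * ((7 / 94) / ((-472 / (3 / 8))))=-459/1419776 = 0.00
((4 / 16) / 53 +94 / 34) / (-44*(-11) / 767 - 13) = -7655427/34191148 = -0.22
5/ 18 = 0.28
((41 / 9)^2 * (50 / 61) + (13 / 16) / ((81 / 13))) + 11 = 741575/26352 = 28.14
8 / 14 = 4/7 = 0.57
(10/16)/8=5/64 = 0.08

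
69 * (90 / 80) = 621/8 = 77.62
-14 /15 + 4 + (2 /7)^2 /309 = 77394/25235 = 3.07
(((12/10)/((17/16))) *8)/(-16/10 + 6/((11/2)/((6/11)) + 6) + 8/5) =6176/255 = 24.22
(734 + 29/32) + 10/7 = 164939/224 = 736.33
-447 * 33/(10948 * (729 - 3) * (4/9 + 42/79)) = -317817/167154064 = 0.00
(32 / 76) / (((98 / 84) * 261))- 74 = -856238/11571 = -74.00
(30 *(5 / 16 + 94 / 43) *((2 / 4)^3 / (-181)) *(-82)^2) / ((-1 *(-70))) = -8668917/1743392 = -4.97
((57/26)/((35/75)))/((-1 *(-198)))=95/4004 = 0.02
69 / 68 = 1.01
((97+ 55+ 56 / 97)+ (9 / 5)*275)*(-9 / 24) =-242.84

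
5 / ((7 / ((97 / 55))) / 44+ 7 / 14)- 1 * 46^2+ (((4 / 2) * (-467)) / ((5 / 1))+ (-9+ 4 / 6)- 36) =-8033303/3435 = -2338.66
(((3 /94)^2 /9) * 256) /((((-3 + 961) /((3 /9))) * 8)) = 4/3174333 = 0.00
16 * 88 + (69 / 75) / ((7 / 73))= 248079/175 = 1417.59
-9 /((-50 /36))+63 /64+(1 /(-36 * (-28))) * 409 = 793309/100800 = 7.87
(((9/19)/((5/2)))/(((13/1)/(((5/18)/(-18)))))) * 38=-1/117 = -0.01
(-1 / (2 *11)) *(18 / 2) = -9/22 = -0.41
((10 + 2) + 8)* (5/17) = 100/17 = 5.88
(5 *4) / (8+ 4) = 5/3 = 1.67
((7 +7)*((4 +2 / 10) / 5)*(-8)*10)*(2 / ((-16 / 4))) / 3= 156.80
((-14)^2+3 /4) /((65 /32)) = 6296/65 = 96.86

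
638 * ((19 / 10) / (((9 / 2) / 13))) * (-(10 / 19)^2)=-165880/171 = -970.06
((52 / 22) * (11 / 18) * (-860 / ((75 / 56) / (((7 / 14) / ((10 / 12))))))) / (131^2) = -125216/3861225 = -0.03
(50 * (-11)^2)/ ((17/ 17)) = 6050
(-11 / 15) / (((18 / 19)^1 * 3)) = -209/810 = -0.26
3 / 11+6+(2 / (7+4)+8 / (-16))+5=10.95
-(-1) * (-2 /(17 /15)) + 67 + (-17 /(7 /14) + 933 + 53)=17293/17 = 1017.24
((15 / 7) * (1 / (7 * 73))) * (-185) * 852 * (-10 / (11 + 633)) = 5910750/575897 = 10.26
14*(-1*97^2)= -131726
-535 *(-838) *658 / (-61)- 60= -295004800/61 = -4836144.26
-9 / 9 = -1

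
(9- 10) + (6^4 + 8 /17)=22023/17 = 1295.47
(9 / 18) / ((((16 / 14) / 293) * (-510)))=-2051/8160 = -0.25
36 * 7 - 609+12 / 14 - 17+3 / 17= -44383/119 = -372.97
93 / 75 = 31/25 = 1.24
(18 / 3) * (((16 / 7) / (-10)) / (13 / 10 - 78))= 0.02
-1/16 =-0.06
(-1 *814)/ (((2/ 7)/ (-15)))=42735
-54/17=-3.18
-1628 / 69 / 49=-1628/3381 = -0.48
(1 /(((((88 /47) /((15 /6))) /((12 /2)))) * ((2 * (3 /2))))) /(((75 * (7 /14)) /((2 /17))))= 47/5610 = 0.01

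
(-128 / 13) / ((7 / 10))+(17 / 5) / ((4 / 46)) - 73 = -43649/910 = -47.97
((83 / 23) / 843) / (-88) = -83/1706232 = 0.00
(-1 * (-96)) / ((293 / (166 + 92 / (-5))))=70848/1465 = 48.36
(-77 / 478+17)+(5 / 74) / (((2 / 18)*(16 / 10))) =2436279/141488 = 17.22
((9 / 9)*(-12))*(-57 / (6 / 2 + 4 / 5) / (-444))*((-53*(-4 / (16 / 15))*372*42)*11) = -512369550/37 = -13847825.68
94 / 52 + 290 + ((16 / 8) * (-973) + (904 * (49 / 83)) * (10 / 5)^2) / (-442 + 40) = 42123421/144586 = 291.34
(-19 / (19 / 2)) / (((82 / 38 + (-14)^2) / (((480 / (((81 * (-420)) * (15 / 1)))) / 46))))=152/736490475 = 0.00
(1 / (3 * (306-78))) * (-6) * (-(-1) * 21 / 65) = -7/2470 = 0.00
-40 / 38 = -20/19 = -1.05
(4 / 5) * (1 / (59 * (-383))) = -4/112985 = 0.00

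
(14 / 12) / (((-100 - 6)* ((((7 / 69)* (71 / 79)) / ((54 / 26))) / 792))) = -198.57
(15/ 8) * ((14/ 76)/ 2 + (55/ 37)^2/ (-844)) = 14734035/87813136 = 0.17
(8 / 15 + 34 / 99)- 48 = -23326/495 = -47.12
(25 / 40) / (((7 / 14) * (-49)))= -5/196 = -0.03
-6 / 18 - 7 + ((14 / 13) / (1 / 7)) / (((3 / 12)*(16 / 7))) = 457/78 = 5.86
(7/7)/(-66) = -1/66 = -0.02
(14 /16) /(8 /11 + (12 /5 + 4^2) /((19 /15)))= 1463/25504 = 0.06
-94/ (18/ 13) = -67.89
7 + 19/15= 8.27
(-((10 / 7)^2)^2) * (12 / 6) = -20000/2401 = -8.33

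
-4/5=-0.80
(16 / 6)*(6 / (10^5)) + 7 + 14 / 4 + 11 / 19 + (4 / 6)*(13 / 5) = 2282216/178125 = 12.81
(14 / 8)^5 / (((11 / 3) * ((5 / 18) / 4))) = 453789/7040 = 64.46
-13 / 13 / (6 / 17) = -17/6 = -2.83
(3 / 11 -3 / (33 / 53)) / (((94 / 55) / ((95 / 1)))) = -11875/47 = -252.66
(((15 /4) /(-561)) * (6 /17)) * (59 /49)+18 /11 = 508911/311542 = 1.63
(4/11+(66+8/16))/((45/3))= 1471/330 = 4.46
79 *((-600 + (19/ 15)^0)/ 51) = -47321/51 = -927.86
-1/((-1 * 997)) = 1/997 = 0.00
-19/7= -2.71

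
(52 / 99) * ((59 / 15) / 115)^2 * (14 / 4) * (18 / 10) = 633542/163659375 = 0.00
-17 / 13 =-1.31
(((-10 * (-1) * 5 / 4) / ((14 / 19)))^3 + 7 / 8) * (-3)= -321573249/21952 = -14648.93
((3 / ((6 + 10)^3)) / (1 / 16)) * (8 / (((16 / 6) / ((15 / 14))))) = 135/3584 = 0.04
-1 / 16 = -0.06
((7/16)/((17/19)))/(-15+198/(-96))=-19/663 = -0.03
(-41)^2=1681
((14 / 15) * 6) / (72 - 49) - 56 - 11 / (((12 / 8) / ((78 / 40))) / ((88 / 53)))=-484552/6095 = -79.50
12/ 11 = 1.09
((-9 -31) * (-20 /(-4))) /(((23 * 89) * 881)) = -200/1803407 = 0.00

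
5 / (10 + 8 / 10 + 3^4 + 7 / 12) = 300/5543 = 0.05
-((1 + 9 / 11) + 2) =-42/11 = -3.82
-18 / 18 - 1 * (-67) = 66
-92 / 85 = -1.08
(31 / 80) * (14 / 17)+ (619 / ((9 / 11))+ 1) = 4638193/6120 = 757.87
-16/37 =-0.43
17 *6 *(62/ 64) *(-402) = -317781/8 = -39722.62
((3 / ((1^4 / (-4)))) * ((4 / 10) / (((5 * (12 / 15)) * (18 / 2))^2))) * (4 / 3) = -2/405 = 0.00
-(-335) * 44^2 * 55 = 35670800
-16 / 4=-4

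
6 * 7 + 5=47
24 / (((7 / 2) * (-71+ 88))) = 48/119 = 0.40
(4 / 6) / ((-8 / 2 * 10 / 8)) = -0.13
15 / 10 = 3/2 = 1.50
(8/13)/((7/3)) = 24/91 = 0.26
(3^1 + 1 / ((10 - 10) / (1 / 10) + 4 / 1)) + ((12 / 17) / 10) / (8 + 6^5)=268792/82705 = 3.25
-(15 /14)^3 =-3375/2744 = -1.23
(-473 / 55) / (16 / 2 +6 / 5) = -43/46 = -0.93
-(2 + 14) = -16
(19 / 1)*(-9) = -171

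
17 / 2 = 8.50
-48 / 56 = -6/7 = -0.86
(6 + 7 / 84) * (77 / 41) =5621/492 = 11.42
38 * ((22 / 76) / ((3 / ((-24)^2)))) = 2112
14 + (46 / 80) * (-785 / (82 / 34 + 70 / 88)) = -608085/4798 = -126.74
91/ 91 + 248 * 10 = 2481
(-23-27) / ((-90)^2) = -1/162 = -0.01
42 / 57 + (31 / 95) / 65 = 0.74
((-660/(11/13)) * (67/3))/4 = -4355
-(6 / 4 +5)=-13/2 = -6.50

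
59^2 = 3481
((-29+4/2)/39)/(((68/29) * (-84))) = 87/24752 = 0.00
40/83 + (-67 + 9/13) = -65.83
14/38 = 7/19 = 0.37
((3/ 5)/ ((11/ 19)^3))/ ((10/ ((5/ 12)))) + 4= 219819/53240 = 4.13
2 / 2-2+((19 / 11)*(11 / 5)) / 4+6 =119/20 = 5.95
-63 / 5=-12.60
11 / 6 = 1.83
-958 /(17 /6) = -5748/17 = -338.12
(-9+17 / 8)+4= -23/8 = -2.88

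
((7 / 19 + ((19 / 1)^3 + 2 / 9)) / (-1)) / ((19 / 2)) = -2345980/3249 = -722.06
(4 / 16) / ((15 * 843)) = 1/50580 = 0.00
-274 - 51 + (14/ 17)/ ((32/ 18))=-324.54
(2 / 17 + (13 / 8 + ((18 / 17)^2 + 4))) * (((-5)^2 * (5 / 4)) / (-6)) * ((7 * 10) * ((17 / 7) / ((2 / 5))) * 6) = -49590625/544 = -91159.24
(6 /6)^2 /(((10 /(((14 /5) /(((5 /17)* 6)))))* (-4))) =-119/3000 = -0.04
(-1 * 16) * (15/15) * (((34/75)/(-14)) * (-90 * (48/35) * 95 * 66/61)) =-98233344/14945 = -6572.99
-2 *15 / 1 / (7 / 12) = -360/7 = -51.43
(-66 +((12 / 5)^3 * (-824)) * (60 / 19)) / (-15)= 5705938/2375 = 2402.50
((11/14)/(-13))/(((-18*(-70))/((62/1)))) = -341/114660 = 0.00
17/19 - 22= -21.11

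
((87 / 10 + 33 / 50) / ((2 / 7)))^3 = 549353259/15625 = 35158.61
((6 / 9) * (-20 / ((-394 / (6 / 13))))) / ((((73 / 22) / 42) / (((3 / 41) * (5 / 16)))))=34650/7665073 = 0.00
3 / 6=1/2 = 0.50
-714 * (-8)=5712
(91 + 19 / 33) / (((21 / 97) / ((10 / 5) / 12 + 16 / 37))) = 2784773/10989 = 253.41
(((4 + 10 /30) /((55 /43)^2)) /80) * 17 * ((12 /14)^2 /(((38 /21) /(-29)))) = -106652169/16093000 = -6.63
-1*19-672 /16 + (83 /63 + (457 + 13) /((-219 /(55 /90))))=-841535/13797 = -60.99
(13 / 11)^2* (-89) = -15041/121 = -124.31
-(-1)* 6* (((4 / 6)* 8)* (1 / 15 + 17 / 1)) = 8192/15 = 546.13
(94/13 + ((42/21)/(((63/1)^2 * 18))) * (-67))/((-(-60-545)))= 27743/2321865 = 0.01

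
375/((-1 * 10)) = -37.50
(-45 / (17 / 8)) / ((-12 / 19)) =570/17 = 33.53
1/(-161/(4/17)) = -4/2737 = 0.00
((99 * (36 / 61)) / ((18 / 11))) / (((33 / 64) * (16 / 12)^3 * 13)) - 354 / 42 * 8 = -361822/5551 = -65.18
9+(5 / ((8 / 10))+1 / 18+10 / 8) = 149/9 = 16.56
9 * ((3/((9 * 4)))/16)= 3/64 = 0.05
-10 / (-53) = 10/53 = 0.19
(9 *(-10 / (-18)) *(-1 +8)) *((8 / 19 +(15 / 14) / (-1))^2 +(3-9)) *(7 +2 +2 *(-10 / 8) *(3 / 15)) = -1659.16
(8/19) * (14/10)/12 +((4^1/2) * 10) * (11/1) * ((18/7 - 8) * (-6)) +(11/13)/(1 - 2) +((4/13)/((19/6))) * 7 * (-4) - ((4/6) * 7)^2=555560287/77805 = 7140.42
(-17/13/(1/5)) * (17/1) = -1445/13 = -111.15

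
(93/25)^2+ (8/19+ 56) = 70.26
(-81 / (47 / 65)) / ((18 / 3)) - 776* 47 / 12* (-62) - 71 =53114417/282 = 188349.00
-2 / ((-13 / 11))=1.69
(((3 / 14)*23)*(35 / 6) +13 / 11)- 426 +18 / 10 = -86739/220 = -394.27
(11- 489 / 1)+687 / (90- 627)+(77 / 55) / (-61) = -26167508/54595 = -479.30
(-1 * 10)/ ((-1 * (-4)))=-5/2 = -2.50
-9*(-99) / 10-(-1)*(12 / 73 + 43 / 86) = 32764/365 = 89.76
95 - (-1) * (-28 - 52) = 15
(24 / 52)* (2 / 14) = 0.07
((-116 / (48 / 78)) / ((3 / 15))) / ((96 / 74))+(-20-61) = -77521/96 = -807.51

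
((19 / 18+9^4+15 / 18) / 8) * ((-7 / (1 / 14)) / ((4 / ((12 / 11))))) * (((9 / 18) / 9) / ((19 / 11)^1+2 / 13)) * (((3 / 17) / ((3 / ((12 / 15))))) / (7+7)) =-2687503/1234710 = -2.18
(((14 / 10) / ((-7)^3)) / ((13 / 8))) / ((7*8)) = -1/22295 = 0.00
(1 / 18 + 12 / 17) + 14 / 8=1537/612 = 2.51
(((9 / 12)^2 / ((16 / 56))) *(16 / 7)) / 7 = 9/14 = 0.64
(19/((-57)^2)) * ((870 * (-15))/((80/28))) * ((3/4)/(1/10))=-15225/76 = -200.33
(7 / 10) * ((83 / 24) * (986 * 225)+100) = 4297055/8 = 537131.88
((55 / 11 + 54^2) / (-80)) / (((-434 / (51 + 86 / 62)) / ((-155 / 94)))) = -84709/11656 = -7.27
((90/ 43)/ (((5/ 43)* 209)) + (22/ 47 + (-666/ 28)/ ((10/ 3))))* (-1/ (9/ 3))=2.19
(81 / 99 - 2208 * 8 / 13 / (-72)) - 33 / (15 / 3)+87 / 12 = 174517/8580 = 20.34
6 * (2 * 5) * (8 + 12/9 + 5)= 860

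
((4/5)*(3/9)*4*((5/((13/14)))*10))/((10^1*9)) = 224/351 = 0.64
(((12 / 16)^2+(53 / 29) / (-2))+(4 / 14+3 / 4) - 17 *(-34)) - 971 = -1274241/3248 = -392.32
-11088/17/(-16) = 693/17 = 40.76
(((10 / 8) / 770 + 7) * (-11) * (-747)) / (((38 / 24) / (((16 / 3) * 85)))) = 115306920/7 = 16472417.14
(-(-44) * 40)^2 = 3097600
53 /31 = 1.71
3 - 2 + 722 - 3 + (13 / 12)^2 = 103849/144 = 721.17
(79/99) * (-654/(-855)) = 17222/28215 = 0.61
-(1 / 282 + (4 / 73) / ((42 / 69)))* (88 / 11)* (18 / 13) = -323592/312221 = -1.04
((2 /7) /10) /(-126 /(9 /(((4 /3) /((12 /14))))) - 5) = -9/8435 = 0.00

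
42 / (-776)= -21/388 = -0.05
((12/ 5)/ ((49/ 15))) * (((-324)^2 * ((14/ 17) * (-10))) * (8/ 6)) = -100776960/119 = -846865.21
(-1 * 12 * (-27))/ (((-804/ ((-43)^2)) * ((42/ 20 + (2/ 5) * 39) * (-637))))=166410/2518061 = 0.07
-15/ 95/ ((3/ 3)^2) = -3/19 = -0.16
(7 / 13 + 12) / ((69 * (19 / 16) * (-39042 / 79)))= -103016/332696403 = 0.00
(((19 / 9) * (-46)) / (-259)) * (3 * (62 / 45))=54188/34965 = 1.55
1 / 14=0.07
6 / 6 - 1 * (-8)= 9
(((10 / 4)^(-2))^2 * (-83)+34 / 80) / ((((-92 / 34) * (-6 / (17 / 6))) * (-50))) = 818737/138000000 = 0.01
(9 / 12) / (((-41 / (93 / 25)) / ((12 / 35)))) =-837/35875 = -0.02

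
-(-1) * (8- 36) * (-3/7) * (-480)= -5760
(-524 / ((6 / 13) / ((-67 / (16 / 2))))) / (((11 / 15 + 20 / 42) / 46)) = 91851305/254 = 361619.31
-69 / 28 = -2.46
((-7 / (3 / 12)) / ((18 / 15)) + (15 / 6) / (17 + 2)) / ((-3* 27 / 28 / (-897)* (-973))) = 1581710/213921 = 7.39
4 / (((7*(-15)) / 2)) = -8/105 = -0.08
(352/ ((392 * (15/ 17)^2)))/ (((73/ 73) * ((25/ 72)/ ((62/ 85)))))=371008/153125 = 2.42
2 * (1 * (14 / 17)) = 28/17 = 1.65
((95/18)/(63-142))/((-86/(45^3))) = 961875/13588 = 70.79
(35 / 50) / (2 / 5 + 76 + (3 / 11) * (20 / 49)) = 3773/412396 = 0.01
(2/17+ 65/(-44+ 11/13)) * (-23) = 17917/561 = 31.94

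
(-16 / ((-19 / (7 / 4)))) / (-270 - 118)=-7/1843 = 0.00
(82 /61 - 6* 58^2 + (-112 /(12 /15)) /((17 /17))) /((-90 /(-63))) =-4338887/305 = -14225.86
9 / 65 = 0.14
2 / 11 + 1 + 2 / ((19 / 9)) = 445/209 = 2.13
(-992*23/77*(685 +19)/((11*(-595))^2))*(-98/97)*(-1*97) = -2920448/6119575 = -0.48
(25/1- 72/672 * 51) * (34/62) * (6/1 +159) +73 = 1597699/868 = 1840.67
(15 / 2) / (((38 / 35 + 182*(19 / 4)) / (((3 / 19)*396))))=207900/383743 = 0.54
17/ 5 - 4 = -0.60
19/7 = 2.71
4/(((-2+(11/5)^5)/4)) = 50000/154801 = 0.32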